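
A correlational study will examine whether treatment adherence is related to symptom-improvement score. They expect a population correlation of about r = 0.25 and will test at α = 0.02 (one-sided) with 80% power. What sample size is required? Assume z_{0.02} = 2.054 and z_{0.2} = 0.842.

n = 132

Fisher's z: C = ½·ln((1+r)/(1−r)) = ½·ln(1.6667) = 0.2554.
n = ((z_{α} + z_β)/C)² + 3.
(2.054 + 0.842) / 0.2554 = 2.896 / 0.2554 = 11.339.
n = 11.339² + 3 = 128.57 + 3 = 131.6.
Round up.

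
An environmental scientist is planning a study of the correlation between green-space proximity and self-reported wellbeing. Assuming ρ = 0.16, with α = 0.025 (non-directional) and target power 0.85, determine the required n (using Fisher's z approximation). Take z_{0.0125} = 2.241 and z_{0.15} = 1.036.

n = 416

Fisher's z: C = ½·ln((1+r)/(1−r)) = ½·ln(1.3810) = 0.1614.
n = ((z_{α/2} + z_β)/C)² + 3.
(2.241 + 1.036) / 0.1614 = 3.277 / 0.1614 = 20.304.
n = 20.304² + 3 = 412.24 + 3 = 415.2.
Round up.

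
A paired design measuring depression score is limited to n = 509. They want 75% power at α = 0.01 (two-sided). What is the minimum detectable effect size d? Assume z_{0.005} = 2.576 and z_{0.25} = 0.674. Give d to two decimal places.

For a single sample (or paired design) of n = 509: d_min = (z_{α/2} + z_β)/√n.
z-sum = 2.576 + 0.674 = 3.250.
d_min = 3.250 / √509 = 3.250 / 22.561 = 0.144.

d_min ≈ 0.14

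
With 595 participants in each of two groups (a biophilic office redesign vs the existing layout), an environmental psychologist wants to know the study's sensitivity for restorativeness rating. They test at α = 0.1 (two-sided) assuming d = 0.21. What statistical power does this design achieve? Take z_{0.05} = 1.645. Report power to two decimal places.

power ≈ 0.98

For two equal groups, power = Φ(d·√(n/2) − z_{α/2}).
d·√(n/2) = 0.21 × √(595/2) = 0.21 × 17.248 = 3.622.
z_β = 3.622 − 1.645 = 1.977.
Power = Φ(1.977) = 0.976.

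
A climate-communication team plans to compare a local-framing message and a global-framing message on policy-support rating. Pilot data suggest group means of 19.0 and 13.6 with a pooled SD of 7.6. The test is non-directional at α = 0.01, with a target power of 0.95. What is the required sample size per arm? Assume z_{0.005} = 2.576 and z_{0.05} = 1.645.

n = 71 per group

Cohen's d = |M₁ − M₂| / SD_pooled = |19.0 − 13.6| / 7.6 = 5.4 / 7.6 = 0.711.
For two independent groups with equal n: n = 2·((z_{α/2} + z_β) / d)².
z_{α/2} + z_β = 2.576 + 1.645 = 4.221.
n = 2 × (4.221 / 0.711)² = 2 × 5.937² = 2 × 35.24 = 70.5.
Round up to the next whole participant.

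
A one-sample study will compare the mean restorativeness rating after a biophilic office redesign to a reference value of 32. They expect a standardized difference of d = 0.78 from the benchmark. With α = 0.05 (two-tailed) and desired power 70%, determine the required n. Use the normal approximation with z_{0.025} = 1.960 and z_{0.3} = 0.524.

n = 11

For a one-sample test: n = ((z_{α/2} + z_β) / d)².
z_{α/2} + z_β = 1.960 + 0.524 = 2.484.
n = (2.484 / 0.78)² = 3.185² = 10.14.
Round up.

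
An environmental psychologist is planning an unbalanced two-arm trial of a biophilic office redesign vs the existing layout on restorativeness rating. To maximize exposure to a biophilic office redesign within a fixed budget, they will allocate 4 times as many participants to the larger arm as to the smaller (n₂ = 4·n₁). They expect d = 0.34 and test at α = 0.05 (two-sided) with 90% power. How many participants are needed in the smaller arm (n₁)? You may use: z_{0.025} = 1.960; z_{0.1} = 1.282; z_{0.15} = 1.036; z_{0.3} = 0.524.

With allocation ratio k = n₂/n₁ = 4, Var(x̄₁−x̄₂) = σ²(1/n₁ + 1/(k·n₁)) = σ²·(k+1)/(k·n₁).
So n₁ = (1 + 1/k)·((z_{α/2} + z_β)/d)² = 1.250 × (3.242/0.34)².
n₁ = 1.250 × 90.92 = 113.7.
Round up: n₁ = 114, giving n₂ = 4 × 114 = 456.

n₁ = 114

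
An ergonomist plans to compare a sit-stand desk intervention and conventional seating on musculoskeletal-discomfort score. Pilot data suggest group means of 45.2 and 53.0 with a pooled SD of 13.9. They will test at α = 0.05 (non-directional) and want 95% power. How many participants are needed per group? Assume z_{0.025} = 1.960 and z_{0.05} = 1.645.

Cohen's d = |M₁ − M₂| / SD_pooled = |45.2 − 53.0| / 13.9 = 7.8 / 13.9 = 0.561.
For two independent groups with equal n: n = 2·((z_{α/2} + z_β) / d)².
z_{α/2} + z_β = 1.960 + 1.645 = 3.605.
n = 2 × (3.605 / 0.561)² = 2 × 6.426² = 2 × 41.29 = 82.6.
Round up to the next whole participant.

n = 83 per group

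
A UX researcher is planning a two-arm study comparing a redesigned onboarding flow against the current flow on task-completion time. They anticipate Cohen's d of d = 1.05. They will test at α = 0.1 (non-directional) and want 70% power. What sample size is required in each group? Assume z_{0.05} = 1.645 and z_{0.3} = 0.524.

n = 9 per group

For two independent groups with equal n: n = 2·((z_{α/2} + z_β) / d)².
z_{α/2} + z_β = 1.645 + 0.524 = 2.169.
n = 2 × (2.169 / 1.05)² = 2 × 2.066² = 2 × 4.27 = 8.5.
Round up to the next whole participant.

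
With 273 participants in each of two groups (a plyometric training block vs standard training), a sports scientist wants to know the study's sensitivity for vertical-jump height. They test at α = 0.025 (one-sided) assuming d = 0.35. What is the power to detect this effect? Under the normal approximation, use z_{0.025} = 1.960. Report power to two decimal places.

power ≈ 0.98

For two equal groups, power = Φ(d·√(n/2) − z_{α}).
d·√(n/2) = 0.35 × √(273/2) = 0.35 × 11.683 = 4.089.
z_β = 4.089 − 1.960 = 2.129.
Power = Φ(2.129) = 0.983.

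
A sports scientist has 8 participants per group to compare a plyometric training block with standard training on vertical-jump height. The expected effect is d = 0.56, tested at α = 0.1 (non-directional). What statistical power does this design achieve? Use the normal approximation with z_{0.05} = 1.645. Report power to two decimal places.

power ≈ 0.30

For two equal groups, power = Φ(d·√(n/2) − z_{α/2}).
d·√(n/2) = 0.56 × √(8/2) = 0.56 × 2.000 = 1.120.
z_β = 1.120 − 1.645 = -0.525.
Power = Φ(-0.525) = 0.300.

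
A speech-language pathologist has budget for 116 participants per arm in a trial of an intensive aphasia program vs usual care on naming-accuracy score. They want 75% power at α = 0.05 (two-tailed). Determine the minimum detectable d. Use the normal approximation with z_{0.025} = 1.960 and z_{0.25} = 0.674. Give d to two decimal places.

d_min ≈ 0.35

For two independent groups of n = 116 each: d_min = (z_{α/2} + z_β)·√(2/n).
z-sum = 1.960 + 0.674 = 2.634.
d_min = 2.634 × √(2/116) = 2.634 × 0.1313 = 0.346.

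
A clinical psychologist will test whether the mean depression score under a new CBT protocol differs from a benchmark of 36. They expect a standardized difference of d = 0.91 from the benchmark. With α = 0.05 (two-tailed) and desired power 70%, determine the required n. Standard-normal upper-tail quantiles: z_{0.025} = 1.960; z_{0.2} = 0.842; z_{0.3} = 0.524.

n = 8

For a one-sample test: n = ((z_{α/2} + z_β) / d)².
z_{α/2} + z_β = 1.960 + 0.524 = 2.484.
n = (2.484 / 0.91)² = 2.730² = 7.45.
Round up.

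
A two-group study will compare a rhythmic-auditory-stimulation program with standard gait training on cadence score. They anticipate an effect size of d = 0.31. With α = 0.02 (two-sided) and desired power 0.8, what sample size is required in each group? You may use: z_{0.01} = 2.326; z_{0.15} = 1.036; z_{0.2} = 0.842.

For two independent groups with equal n: n = 2·((z_{α/2} + z_β) / d)².
z_{α/2} + z_β = 2.326 + 0.842 = 3.168.
n = 2 × (3.168 / 0.31)² = 2 × 10.219² = 2 × 104.44 = 208.9.
Round up to the next whole participant.

n = 209 per group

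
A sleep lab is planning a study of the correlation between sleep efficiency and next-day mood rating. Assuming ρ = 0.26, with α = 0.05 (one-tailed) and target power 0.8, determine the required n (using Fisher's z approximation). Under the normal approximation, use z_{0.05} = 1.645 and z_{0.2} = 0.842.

n = 91

Fisher's z: C = ½·ln((1+r)/(1−r)) = ½·ln(1.7027) = 0.2661.
n = ((z_{α} + z_β)/C)² + 3.
(1.645 + 0.842) / 0.2661 = 2.487 / 0.2661 = 9.346.
n = 9.346² + 3 = 87.35 + 3 = 90.3.
Round up.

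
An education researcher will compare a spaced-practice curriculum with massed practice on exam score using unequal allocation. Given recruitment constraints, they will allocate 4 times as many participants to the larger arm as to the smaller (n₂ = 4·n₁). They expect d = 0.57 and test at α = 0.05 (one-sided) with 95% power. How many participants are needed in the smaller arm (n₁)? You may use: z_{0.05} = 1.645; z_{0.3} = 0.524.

With allocation ratio k = n₂/n₁ = 4, Var(x̄₁−x̄₂) = σ²(1/n₁ + 1/(k·n₁)) = σ²·(k+1)/(k·n₁).
So n₁ = (1 + 1/k)·((z_{α} + z_β)/d)² = 1.250 × (3.290/0.57)².
n₁ = 1.250 × 33.32 = 41.6.
Round up: n₁ = 42, giving n₂ = 4 × 42 = 168.

n₁ = 42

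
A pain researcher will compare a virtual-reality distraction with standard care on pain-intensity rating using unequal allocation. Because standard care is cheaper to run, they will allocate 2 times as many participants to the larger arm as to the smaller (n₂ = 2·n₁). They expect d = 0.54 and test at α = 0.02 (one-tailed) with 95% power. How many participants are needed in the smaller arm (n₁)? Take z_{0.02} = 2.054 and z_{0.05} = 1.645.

With allocation ratio k = n₂/n₁ = 2, Var(x̄₁−x̄₂) = σ²(1/n₁ + 1/(k·n₁)) = σ²·(k+1)/(k·n₁).
So n₁ = (1 + 1/k)·((z_{α} + z_β)/d)² = 1.500 × (3.699/0.54)².
n₁ = 1.500 × 46.92 = 70.4.
Round up: n₁ = 71, giving n₂ = 2 × 71 = 142.

n₁ = 71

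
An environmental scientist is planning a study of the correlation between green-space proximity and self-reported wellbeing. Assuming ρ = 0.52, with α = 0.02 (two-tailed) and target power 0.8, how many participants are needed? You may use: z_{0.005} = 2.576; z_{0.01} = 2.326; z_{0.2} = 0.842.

n = 34

Fisher's z: C = ½·ln((1+r)/(1−r)) = ½·ln(3.1667) = 0.5763.
n = ((z_{α/2} + z_β)/C)² + 3.
(2.326 + 0.842) / 0.5763 = 3.168 / 0.5763 = 5.497.
n = 5.497² + 3 = 30.22 + 3 = 33.2.
Round up.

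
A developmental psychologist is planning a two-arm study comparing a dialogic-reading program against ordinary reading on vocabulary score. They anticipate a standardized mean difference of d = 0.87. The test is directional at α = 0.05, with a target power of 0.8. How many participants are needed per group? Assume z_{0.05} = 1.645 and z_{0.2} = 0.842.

n = 17 per group

For two independent groups with equal n: n = 2·((z_{α} + z_β) / d)².
z_{α} + z_β = 1.645 + 0.842 = 2.487.
n = 2 × (2.487 / 0.87)² = 2 × 2.859² = 2 × 8.17 = 16.3.
Round up to the next whole participant.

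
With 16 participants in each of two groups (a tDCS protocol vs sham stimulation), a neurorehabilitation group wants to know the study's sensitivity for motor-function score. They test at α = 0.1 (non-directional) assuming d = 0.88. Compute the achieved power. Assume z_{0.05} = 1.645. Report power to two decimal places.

For two equal groups, power = Φ(d·√(n/2) − z_{α/2}).
d·√(n/2) = 0.88 × √(16/2) = 0.88 × 2.828 = 2.489.
z_β = 2.489 − 1.645 = 0.844.
Power = Φ(0.844) = 0.801.

power ≈ 0.80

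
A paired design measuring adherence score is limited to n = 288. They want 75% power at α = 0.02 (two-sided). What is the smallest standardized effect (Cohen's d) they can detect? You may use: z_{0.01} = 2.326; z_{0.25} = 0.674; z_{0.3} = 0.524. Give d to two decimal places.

d_min ≈ 0.18

For a single sample (or paired design) of n = 288: d_min = (z_{α/2} + z_β)/√n.
z-sum = 2.326 + 0.674 = 3.000.
d_min = 3.000 / √288 = 3.000 / 16.971 = 0.177.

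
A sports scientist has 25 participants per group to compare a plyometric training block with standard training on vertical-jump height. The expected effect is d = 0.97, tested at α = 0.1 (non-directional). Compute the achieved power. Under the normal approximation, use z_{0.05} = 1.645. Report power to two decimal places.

For two equal groups, power = Φ(d·√(n/2) − z_{α/2}).
d·√(n/2) = 0.97 × √(25/2) = 0.97 × 3.536 = 3.429.
z_β = 3.429 − 1.645 = 1.784.
Power = Φ(1.784) = 0.963.

power ≈ 0.96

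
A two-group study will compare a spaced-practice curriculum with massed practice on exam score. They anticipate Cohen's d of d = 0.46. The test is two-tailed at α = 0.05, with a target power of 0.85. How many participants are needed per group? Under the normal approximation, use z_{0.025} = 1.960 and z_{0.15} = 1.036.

For two independent groups with equal n: n = 2·((z_{α/2} + z_β) / d)².
z_{α/2} + z_β = 1.960 + 1.036 = 2.996.
n = 2 × (2.996 / 0.46)² = 2 × 6.513² = 2 × 42.42 = 84.8.
Round up to the next whole participant.

n = 85 per group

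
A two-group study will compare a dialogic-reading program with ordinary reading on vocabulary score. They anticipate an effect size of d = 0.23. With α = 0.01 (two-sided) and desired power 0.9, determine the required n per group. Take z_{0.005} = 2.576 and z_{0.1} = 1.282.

For two independent groups with equal n: n = 2·((z_{α/2} + z_β) / d)².
z_{α/2} + z_β = 2.576 + 1.282 = 3.858.
n = 2 × (3.858 / 0.23)² = 2 × 16.774² = 2 × 281.36 = 562.7.
Round up to the next whole participant.

n = 563 per group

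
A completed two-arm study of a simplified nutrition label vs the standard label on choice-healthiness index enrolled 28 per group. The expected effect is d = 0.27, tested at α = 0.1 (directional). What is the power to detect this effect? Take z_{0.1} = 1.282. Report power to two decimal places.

For two equal groups, power = Φ(d·√(n/2) − z_{α}).
d·√(n/2) = 0.27 × √(28/2) = 0.27 × 3.742 = 1.010.
z_β = 1.010 − 1.282 = -0.272.
Power = Φ(-0.272) = 0.393.

power ≈ 0.39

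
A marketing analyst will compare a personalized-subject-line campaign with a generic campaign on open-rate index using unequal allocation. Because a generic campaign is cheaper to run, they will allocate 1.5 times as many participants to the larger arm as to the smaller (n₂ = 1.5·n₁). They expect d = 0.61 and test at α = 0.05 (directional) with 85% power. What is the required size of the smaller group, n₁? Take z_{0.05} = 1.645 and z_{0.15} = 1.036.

With allocation ratio k = n₂/n₁ = 1.5, Var(x̄₁−x̄₂) = σ²(1/n₁ + 1/(k·n₁)) = σ²·(k+1)/(k·n₁).
So n₁ = (1 + 1/k)·((z_{α} + z_β)/d)² = 1.667 × (2.681/0.61)².
n₁ = 1.667 × 19.32 = 32.2.
Round up: n₁ = 33, giving n₂ = ⌈1.5 × 33⌉ = ⌈49.5⌉ = 50.

n₁ = 33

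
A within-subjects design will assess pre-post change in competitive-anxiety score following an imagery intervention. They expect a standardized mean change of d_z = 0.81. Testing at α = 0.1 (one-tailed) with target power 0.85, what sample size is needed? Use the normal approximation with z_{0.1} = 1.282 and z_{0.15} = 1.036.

For a paired (one-sample on differences) test: n = ((z_{α} + z_β) / d)².
z_{α} + z_β = 1.282 + 1.036 = 2.318.
n = (2.318 / 0.81)² = 2.862² = 8.19.
Round up.

n = 9 pairs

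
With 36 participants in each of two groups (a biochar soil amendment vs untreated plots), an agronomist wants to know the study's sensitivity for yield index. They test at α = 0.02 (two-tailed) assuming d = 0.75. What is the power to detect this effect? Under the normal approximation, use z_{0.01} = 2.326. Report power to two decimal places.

power ≈ 0.80

For two equal groups, power = Φ(d·√(n/2) − z_{α/2}).
d·√(n/2) = 0.75 × √(36/2) = 0.75 × 4.243 = 3.182.
z_β = 3.182 − 2.326 = 0.856.
Power = Φ(0.856) = 0.804.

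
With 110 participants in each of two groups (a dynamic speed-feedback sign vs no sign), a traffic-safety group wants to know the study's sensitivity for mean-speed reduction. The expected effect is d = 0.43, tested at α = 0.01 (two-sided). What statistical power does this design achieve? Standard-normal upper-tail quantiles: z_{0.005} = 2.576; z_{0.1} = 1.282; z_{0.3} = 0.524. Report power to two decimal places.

power ≈ 0.73

For two equal groups, power = Φ(d·√(n/2) − z_{α/2}).
d·√(n/2) = 0.43 × √(110/2) = 0.43 × 7.416 = 3.189.
z_β = 3.189 − 2.576 = 0.613.
Power = Φ(0.613) = 0.730.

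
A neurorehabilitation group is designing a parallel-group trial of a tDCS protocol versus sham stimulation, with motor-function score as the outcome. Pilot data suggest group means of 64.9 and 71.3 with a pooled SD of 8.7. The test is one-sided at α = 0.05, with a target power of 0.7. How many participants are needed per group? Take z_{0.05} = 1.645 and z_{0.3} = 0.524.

n = 18 per group

Cohen's d = |M₁ − M₂| / SD_pooled = |64.9 − 71.3| / 8.7 = 6.4 / 8.7 = 0.736.
For two independent groups with equal n: n = 2·((z_{α} + z_β) / d)².
z_{α} + z_β = 1.645 + 0.524 = 2.169.
n = 2 × (2.169 / 0.736)² = 2 × 2.947² = 2 × 8.68 = 17.4.
Round up to the next whole participant.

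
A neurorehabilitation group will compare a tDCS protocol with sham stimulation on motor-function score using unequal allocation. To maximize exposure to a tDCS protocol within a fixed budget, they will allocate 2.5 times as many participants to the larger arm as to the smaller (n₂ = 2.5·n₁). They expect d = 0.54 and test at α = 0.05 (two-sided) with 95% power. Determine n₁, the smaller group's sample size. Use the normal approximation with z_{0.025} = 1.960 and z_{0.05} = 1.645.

With allocation ratio k = n₂/n₁ = 2.5, Var(x̄₁−x̄₂) = σ²(1/n₁ + 1/(k·n₁)) = σ²·(k+1)/(k·n₁).
So n₁ = (1 + 1/k)·((z_{α/2} + z_β)/d)² = 1.400 × (3.605/0.54)².
n₁ = 1.400 × 44.57 = 62.4.
Round up: n₁ = 63, giving n₂ = ⌈2.5 × 63⌉ = ⌈157.5⌉ = 158.

n₁ = 63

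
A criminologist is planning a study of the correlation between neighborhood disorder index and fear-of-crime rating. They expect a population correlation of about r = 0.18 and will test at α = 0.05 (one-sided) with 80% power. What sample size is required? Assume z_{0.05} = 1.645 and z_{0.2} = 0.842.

Fisher's z: C = ½·ln((1+r)/(1−r)) = ½·ln(1.4390) = 0.1820.
n = ((z_{α} + z_β)/C)² + 3.
(1.645 + 0.842) / 0.1820 = 2.487 / 0.1820 = 13.665.
n = 13.665² + 3 = 186.73 + 3 = 189.7.
Round up.

n = 190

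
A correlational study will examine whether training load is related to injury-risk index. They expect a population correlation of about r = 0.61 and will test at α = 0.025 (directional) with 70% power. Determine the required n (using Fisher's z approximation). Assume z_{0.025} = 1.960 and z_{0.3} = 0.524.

n = 16

Fisher's z: C = ½·ln((1+r)/(1−r)) = ½·ln(4.1282) = 0.7089.
n = ((z_{α} + z_β)/C)² + 3.
(1.960 + 0.524) / 0.7089 = 2.484 / 0.7089 = 3.504.
n = 3.504² + 3 = 12.28 + 3 = 15.3.
Round up.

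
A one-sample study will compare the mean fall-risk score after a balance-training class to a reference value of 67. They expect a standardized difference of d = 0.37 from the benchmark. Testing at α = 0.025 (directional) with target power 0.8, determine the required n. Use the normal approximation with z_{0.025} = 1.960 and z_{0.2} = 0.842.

n = 58

For a one-sample test: n = ((z_{α} + z_β) / d)².
z_{α} + z_β = 1.960 + 0.842 = 2.802.
n = (2.802 / 0.37)² = 7.573² = 57.35.
Round up.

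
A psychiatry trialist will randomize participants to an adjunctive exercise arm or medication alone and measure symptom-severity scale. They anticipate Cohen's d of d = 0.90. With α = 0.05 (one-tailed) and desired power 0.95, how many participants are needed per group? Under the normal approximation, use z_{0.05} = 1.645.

For two independent groups with equal n: n = 2·((z_{α} + z_β) / d)².
z_{α} + z_β = 1.645 + 1.645 = 3.290.
n = 2 × (3.290 / 0.90)² = 2 × 3.656² = 2 × 13.36 = 26.7.
Round up to the next whole participant.

n = 27 per group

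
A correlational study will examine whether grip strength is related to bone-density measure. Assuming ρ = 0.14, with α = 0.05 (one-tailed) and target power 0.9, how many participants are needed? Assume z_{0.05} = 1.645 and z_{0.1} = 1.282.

Fisher's z: C = ½·ln((1+r)/(1−r)) = ½·ln(1.3256) = 0.1409.
n = ((z_{α} + z_β)/C)² + 3.
(1.645 + 1.282) / 0.1409 = 2.927 / 0.1409 = 20.774.
n = 20.774² + 3 = 431.54 + 3 = 434.5.
Round up.

n = 435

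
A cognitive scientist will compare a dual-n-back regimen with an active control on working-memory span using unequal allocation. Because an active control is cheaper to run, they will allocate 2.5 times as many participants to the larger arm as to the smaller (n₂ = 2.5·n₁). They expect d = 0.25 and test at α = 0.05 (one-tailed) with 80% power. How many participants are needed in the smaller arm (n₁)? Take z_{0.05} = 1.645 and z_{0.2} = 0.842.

n₁ = 139

With allocation ratio k = n₂/n₁ = 2.5, Var(x̄₁−x̄₂) = σ²(1/n₁ + 1/(k·n₁)) = σ²·(k+1)/(k·n₁).
So n₁ = (1 + 1/k)·((z_{α} + z_β)/d)² = 1.400 × (2.487/0.25)².
n₁ = 1.400 × 98.96 = 138.5.
Round up: n₁ = 139, giving n₂ = ⌈2.5 × 139⌉ = ⌈347.5⌉ = 348.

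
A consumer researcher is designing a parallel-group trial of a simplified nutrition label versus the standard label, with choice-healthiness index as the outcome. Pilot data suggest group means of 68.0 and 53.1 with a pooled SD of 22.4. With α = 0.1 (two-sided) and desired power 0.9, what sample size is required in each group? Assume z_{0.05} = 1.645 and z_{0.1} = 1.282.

Cohen's d = |M₁ − M₂| / SD_pooled = |68.0 − 53.1| / 22.4 = 14.9 / 22.4 = 0.665.
For two independent groups with equal n: n = 2·((z_{α/2} + z_β) / d)².
z_{α/2} + z_β = 1.645 + 1.282 = 2.927.
n = 2 × (2.927 / 0.665)² = 2 × 4.402² = 2 × 19.37 = 38.7.
Round up to the next whole participant.

n = 39 per group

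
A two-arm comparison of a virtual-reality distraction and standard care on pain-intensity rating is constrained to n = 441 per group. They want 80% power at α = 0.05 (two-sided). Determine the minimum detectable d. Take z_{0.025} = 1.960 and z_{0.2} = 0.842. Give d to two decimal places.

For two independent groups of n = 441 each: d_min = (z_{α/2} + z_β)·√(2/n).
z-sum = 1.960 + 0.842 = 2.802.
d_min = 2.802 × √(2/441) = 2.802 × 0.0673 = 0.189.

d_min ≈ 0.19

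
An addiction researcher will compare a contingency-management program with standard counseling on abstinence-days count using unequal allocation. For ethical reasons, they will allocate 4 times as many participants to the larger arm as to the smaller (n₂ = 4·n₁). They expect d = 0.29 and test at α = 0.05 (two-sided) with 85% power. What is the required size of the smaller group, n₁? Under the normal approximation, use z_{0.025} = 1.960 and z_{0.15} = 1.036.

With allocation ratio k = n₂/n₁ = 4, Var(x̄₁−x̄₂) = σ²(1/n₁ + 1/(k·n₁)) = σ²·(k+1)/(k·n₁).
So n₁ = (1 + 1/k)·((z_{α/2} + z_β)/d)² = 1.250 × (2.996/0.29)².
n₁ = 1.250 × 106.73 = 133.4.
Round up: n₁ = 134, giving n₂ = 4 × 134 = 536.

n₁ = 134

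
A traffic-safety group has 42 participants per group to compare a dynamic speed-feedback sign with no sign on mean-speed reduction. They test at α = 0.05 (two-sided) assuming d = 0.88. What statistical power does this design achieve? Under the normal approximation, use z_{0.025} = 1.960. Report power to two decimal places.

power ≈ 0.98

For two equal groups, power = Φ(d·√(n/2) − z_{α/2}).
d·√(n/2) = 0.88 × √(42/2) = 0.88 × 4.583 = 4.033.
z_β = 4.033 − 1.960 = 2.073.
Power = Φ(2.073) = 0.981.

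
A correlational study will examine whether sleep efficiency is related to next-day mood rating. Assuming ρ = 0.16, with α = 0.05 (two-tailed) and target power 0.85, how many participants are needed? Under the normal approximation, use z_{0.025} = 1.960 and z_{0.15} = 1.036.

n = 348

Fisher's z: C = ½·ln((1+r)/(1−r)) = ½·ln(1.3810) = 0.1614.
n = ((z_{α/2} + z_β)/C)² + 3.
(1.960 + 1.036) / 0.1614 = 2.996 / 0.1614 = 18.563.
n = 18.563² + 3 = 344.57 + 3 = 347.6.
Round up.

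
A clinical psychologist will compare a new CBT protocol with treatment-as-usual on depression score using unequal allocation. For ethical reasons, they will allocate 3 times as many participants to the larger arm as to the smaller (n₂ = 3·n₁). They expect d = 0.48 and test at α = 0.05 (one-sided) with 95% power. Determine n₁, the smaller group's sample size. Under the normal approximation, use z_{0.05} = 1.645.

n₁ = 63

With allocation ratio k = n₂/n₁ = 3, Var(x̄₁−x̄₂) = σ²(1/n₁ + 1/(k·n₁)) = σ²·(k+1)/(k·n₁).
So n₁ = (1 + 1/k)·((z_{α} + z_β)/d)² = 1.333 × (3.290/0.48)².
n₁ = 1.333 × 46.98 = 62.6.
Round up: n₁ = 63, giving n₂ = 3 × 63 = 189.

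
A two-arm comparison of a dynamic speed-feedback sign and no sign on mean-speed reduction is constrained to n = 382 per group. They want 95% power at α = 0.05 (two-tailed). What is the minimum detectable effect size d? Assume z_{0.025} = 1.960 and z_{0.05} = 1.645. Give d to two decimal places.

For two independent groups of n = 382 each: d_min = (z_{α/2} + z_β)·√(2/n).
z-sum = 1.960 + 1.645 = 3.605.
d_min = 3.605 × √(2/382) = 3.605 × 0.0724 = 0.261.

d_min ≈ 0.26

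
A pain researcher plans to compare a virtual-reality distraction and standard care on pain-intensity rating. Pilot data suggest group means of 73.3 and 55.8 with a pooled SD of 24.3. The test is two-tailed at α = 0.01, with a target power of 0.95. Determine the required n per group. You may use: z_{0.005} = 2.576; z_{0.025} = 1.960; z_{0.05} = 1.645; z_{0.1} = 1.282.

Cohen's d = |M₁ − M₂| / SD_pooled = |73.3 − 55.8| / 24.3 = 17.5 / 24.3 = 0.720.
For two independent groups with equal n: n = 2·((z_{α/2} + z_β) / d)².
z_{α/2} + z_β = 2.576 + 1.645 = 4.221.
n = 2 × (4.221 / 0.720)² = 2 × 5.863² = 2 × 34.37 = 68.7.
Round up to the next whole participant.

n = 69 per group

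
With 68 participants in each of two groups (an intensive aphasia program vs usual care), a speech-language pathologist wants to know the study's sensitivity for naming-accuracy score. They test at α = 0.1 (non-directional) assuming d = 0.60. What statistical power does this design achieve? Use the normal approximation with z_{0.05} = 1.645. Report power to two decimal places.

For two equal groups, power = Φ(d·√(n/2) − z_{α/2}).
d·√(n/2) = 0.60 × √(68/2) = 0.60 × 5.831 = 3.499.
z_β = 3.499 − 1.645 = 1.854.
Power = Φ(1.854) = 0.968.

power ≈ 0.97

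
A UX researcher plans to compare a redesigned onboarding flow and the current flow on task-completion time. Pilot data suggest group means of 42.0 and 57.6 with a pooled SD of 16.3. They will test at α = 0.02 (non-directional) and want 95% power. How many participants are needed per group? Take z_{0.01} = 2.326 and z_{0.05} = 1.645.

Cohen's d = |M₁ − M₂| / SD_pooled = |42.0 − 57.6| / 16.3 = 15.6 / 16.3 = 0.957.
For two independent groups with equal n: n = 2·((z_{α/2} + z_β) / d)².
z_{α/2} + z_β = 2.326 + 1.645 = 3.971.
n = 2 × (3.971 / 0.957)² = 2 × 4.149² = 2 × 17.22 = 34.4.
Round up to the next whole participant.

n = 35 per group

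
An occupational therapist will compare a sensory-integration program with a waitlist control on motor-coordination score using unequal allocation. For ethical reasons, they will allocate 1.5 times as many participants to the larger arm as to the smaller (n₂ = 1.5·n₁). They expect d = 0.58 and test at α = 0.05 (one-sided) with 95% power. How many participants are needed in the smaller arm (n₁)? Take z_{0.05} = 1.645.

With allocation ratio k = n₂/n₁ = 1.5, Var(x̄₁−x̄₂) = σ²(1/n₁ + 1/(k·n₁)) = σ²·(k+1)/(k·n₁).
So n₁ = (1 + 1/k)·((z_{α} + z_β)/d)² = 1.667 × (3.290/0.58)².
n₁ = 1.667 × 32.18 = 53.6.
Round up: n₁ = 54, giving n₂ = 1.5 × 54 = 81.

n₁ = 54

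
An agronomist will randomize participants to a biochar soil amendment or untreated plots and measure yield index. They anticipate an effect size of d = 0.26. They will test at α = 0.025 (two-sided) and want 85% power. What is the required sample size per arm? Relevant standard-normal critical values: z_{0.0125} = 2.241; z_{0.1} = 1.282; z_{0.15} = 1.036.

For two independent groups with equal n: n = 2·((z_{α/2} + z_β) / d)².
z_{α/2} + z_β = 2.241 + 1.036 = 3.277.
n = 2 × (3.277 / 0.26)² = 2 × 12.604² = 2 × 158.86 = 317.7.
Round up to the next whole participant.

n = 318 per group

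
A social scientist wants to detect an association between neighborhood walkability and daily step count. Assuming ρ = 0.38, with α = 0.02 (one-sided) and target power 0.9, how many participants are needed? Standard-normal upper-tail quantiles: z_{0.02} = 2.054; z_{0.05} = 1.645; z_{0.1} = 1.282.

n = 73

Fisher's z: C = ½·ln((1+r)/(1−r)) = ½·ln(2.2258) = 0.4001.
n = ((z_{α} + z_β)/C)² + 3.
(2.054 + 1.282) / 0.4001 = 3.336 / 0.4001 = 8.338.
n = 8.338² + 3 = 69.52 + 3 = 72.5.
Round up.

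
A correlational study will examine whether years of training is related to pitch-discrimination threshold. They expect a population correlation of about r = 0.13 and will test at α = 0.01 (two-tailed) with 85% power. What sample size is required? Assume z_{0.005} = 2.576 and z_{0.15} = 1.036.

Fisher's z: C = ½·ln((1+r)/(1−r)) = ½·ln(1.2989) = 0.1307.
n = ((z_{α/2} + z_β)/C)² + 3.
(2.576 + 1.036) / 0.1307 = 3.612 / 0.1307 = 27.636.
n = 27.636² + 3 = 763.74 + 3 = 766.7.
Round up.

n = 767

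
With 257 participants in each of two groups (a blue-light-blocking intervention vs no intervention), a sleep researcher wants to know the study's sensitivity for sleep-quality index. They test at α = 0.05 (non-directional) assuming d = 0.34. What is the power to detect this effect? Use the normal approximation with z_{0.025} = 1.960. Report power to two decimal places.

power ≈ 0.97

For two equal groups, power = Φ(d·√(n/2) − z_{α/2}).
d·√(n/2) = 0.34 × √(257/2) = 0.34 × 11.336 = 3.854.
z_β = 3.854 − 1.960 = 1.894.
Power = Φ(1.894) = 0.971.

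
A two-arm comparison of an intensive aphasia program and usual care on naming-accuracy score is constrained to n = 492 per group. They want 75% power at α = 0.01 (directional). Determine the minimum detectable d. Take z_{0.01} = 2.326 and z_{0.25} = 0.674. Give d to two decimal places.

For two independent groups of n = 492 each: d_min = (z_{α} + z_β)·√(2/n).
z-sum = 2.326 + 0.674 = 3.000.
d_min = 3.000 × √(2/492) = 3.000 × 0.0638 = 0.191.

d_min ≈ 0.19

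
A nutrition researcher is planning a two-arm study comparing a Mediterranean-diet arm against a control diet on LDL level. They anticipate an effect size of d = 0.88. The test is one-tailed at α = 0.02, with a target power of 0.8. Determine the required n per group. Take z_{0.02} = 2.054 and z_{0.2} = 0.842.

n = 22 per group

For two independent groups with equal n: n = 2·((z_{α} + z_β) / d)².
z_{α} + z_β = 2.054 + 0.842 = 2.896.
n = 2 × (2.896 / 0.88)² = 2 × 3.291² = 2 × 10.83 = 21.7.
Round up to the next whole participant.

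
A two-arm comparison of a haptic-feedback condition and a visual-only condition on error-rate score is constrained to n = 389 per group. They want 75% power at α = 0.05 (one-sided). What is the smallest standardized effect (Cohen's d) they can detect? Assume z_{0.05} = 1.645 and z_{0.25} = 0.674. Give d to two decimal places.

For two independent groups of n = 389 each: d_min = (z_{α} + z_β)·√(2/n).
z-sum = 1.645 + 0.674 = 2.319.
d_min = 2.319 × √(2/389) = 2.319 × 0.0717 = 0.166.

d_min ≈ 0.17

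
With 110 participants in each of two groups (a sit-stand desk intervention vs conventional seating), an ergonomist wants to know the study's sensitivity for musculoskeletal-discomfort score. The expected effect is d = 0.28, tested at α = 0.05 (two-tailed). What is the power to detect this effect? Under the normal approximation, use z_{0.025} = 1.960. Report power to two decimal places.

power ≈ 0.55

For two equal groups, power = Φ(d·√(n/2) − z_{α/2}).
d·√(n/2) = 0.28 × √(110/2) = 0.28 × 7.416 = 2.077.
z_β = 2.077 − 1.960 = 0.117.
Power = Φ(0.117) = 0.546.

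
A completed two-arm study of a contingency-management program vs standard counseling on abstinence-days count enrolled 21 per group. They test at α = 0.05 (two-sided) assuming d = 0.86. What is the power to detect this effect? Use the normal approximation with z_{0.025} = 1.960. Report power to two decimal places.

For two equal groups, power = Φ(d·√(n/2) − z_{α/2}).
d·√(n/2) = 0.86 × √(21/2) = 0.86 × 3.240 = 2.787.
z_β = 2.787 − 1.960 = 0.827.
Power = Φ(0.827) = 0.796.

power ≈ 0.80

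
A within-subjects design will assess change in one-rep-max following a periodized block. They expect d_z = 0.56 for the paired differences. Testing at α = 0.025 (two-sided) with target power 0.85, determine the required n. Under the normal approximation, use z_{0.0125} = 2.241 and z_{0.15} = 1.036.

For a paired (one-sample on differences) test: n = ((z_{α/2} + z_β) / d)².
z_{α/2} + z_β = 2.241 + 1.036 = 3.277.
n = (3.277 / 0.56)² = 5.852² = 34.24.
Round up.

n = 35 pairs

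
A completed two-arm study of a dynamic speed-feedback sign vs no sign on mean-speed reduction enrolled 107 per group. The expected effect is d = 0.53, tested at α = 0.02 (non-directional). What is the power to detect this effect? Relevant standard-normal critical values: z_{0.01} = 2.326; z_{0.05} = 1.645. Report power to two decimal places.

For two equal groups, power = Φ(d·√(n/2) − z_{α/2}).
d·√(n/2) = 0.53 × √(107/2) = 0.53 × 7.314 = 3.877.
z_β = 3.877 − 2.326 = 1.551.
Power = Φ(1.551) = 0.940.

power ≈ 0.94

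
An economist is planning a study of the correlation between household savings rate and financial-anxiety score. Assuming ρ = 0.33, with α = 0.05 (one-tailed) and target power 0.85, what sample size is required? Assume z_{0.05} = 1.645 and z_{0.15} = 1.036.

Fisher's z: C = ½·ln((1+r)/(1−r)) = ½·ln(1.9851) = 0.3428.
n = ((z_{α} + z_β)/C)² + 3.
(1.645 + 1.036) / 0.3428 = 2.681 / 0.3428 = 7.821.
n = 7.821² + 3 = 61.17 + 3 = 64.2.
Round up.

n = 65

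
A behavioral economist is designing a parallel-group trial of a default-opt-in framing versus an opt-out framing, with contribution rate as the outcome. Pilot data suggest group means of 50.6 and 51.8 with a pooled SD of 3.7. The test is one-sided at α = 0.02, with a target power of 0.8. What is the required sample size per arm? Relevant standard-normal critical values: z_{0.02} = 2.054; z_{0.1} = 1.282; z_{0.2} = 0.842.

n = 160 per group

Cohen's d = |M₁ − M₂| / SD_pooled = |50.6 − 51.8| / 3.7 = 1.2 / 3.7 = 0.324.
For two independent groups with equal n: n = 2·((z_{α} + z_β) / d)².
z_{α} + z_β = 2.054 + 0.842 = 2.896.
n = 2 × (2.896 / 0.324)² = 2 × 8.938² = 2 × 79.89 = 159.8.
Round up to the next whole participant.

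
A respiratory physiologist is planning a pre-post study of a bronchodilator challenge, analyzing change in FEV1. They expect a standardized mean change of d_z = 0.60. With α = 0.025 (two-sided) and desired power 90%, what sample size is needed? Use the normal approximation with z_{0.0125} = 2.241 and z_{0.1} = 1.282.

n = 35 pairs

For a paired (one-sample on differences) test: n = ((z_{α/2} + z_β) / d)².
z_{α/2} + z_β = 2.241 + 1.282 = 3.523.
n = (3.523 / 0.60)² = 5.872² = 34.48.
Round up.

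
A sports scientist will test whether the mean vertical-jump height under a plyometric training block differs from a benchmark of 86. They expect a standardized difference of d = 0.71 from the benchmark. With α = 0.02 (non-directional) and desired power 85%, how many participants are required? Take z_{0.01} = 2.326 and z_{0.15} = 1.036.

n = 23

For a one-sample test: n = ((z_{α/2} + z_β) / d)².
z_{α/2} + z_β = 2.326 + 1.036 = 3.362.
n = (3.362 / 0.71)² = 4.735² = 22.42.
Round up.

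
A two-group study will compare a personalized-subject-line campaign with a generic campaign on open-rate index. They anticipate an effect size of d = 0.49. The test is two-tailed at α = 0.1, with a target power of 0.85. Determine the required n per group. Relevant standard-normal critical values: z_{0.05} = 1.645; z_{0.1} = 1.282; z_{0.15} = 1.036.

n = 60 per group

For two independent groups with equal n: n = 2·((z_{α/2} + z_β) / d)².
z_{α/2} + z_β = 1.645 + 1.036 = 2.681.
n = 2 × (2.681 / 0.49)² = 2 × 5.471² = 2 × 29.94 = 59.9.
Round up to the next whole participant.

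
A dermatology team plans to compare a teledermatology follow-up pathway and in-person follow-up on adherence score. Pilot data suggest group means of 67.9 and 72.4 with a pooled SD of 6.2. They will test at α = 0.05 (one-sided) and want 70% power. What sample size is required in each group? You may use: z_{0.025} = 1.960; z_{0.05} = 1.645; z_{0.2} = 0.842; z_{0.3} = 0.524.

n = 18 per group

Cohen's d = |M₁ − M₂| / SD_pooled = |67.9 − 72.4| / 6.2 = 4.5 / 6.2 = 0.726.
For two independent groups with equal n: n = 2·((z_{α} + z_β) / d)².
z_{α} + z_β = 1.645 + 0.524 = 2.169.
n = 2 × (2.169 / 0.726)² = 2 × 2.988² = 2 × 8.93 = 17.9.
Round up to the next whole participant.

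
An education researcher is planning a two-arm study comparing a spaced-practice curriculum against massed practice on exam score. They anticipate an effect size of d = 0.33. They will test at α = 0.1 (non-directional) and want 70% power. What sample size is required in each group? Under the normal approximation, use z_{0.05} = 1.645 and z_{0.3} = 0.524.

For two independent groups with equal n: n = 2·((z_{α/2} + z_β) / d)².
z_{α/2} + z_β = 1.645 + 0.524 = 2.169.
n = 2 × (2.169 / 0.33)² = 2 × 6.573² = 2 × 43.20 = 86.4.
Round up to the next whole participant.

n = 87 per group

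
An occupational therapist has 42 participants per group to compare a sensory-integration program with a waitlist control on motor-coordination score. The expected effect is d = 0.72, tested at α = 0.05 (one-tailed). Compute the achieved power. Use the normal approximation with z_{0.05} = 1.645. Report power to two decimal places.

power ≈ 0.95

For two equal groups, power = Φ(d·√(n/2) − z_{α}).
d·√(n/2) = 0.72 × √(42/2) = 0.72 × 4.583 = 3.299.
z_β = 3.299 − 1.645 = 1.654.
Power = Φ(1.654) = 0.951.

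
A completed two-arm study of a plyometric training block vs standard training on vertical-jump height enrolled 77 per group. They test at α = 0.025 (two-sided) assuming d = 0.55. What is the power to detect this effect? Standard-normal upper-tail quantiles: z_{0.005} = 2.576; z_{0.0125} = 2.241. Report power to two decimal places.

For two equal groups, power = Φ(d·√(n/2) − z_{α/2}).
d·√(n/2) = 0.55 × √(77/2) = 0.55 × 6.205 = 3.413.
z_β = 3.413 − 2.241 = 1.172.
Power = Φ(1.172) = 0.879.

power ≈ 0.88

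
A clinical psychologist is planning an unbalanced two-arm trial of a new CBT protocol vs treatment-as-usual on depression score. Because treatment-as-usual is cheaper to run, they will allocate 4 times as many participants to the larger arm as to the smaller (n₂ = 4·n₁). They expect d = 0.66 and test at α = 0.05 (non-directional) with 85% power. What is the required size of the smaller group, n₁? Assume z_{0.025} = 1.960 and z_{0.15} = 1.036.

With allocation ratio k = n₂/n₁ = 4, Var(x̄₁−x̄₂) = σ²(1/n₁ + 1/(k·n₁)) = σ²·(k+1)/(k·n₁).
So n₁ = (1 + 1/k)·((z_{α/2} + z_β)/d)² = 1.250 × (2.996/0.66)².
n₁ = 1.250 × 20.61 = 25.8.
Round up: n₁ = 26, giving n₂ = 4 × 26 = 104.

n₁ = 26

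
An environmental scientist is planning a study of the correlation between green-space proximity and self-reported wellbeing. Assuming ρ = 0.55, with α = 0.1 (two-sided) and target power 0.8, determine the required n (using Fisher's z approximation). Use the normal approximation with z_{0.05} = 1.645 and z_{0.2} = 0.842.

n = 20

Fisher's z: C = ½·ln((1+r)/(1−r)) = ½·ln(3.4444) = 0.6184.
n = ((z_{α/2} + z_β)/C)² + 3.
(1.645 + 0.842) / 0.6184 = 2.487 / 0.6184 = 4.022.
n = 4.022² + 3 = 16.17 + 3 = 19.2.
Round up.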